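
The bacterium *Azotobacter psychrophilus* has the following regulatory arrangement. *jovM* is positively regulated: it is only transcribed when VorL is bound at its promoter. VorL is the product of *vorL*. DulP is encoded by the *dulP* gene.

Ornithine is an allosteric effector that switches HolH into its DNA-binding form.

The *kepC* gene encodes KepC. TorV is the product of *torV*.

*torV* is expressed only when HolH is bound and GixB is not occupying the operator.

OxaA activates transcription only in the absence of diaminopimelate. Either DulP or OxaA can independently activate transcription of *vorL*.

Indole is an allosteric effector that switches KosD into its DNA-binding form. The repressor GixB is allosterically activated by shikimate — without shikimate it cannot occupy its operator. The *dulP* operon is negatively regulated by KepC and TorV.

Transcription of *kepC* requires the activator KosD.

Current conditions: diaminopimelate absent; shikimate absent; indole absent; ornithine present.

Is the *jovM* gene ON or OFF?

Indole is absent, so KosD is inactive.
Required activator KosD is absent, so *kepC* is not transcribed.
So KepC is not produced.
Ornithine is present, so HolH is active.
Shikimate is absent, so GixB is inactive.
No repressor is bound and HolH is active, so *torV* is transcribed.
So TorV is produced and active.
With repressor TorV bound, *dulP* is not transcribed.
So DulP is not produced.
Diaminopimelate is absent, so OxaA is active.
Activator OxaA is present, so *vorL* is transcribed.
So VorL is produced and active.
No repressor is bound and VorL is active, so *jovM* is transcribed.

ON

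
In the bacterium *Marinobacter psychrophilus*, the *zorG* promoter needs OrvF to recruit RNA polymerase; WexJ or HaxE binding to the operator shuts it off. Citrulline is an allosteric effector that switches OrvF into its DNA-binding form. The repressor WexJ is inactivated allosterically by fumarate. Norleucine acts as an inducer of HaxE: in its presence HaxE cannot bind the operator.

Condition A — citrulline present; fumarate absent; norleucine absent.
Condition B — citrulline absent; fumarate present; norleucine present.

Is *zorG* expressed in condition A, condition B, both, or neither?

Condition A:
Citrulline is present, so OrvF is active.
Fumarate is absent, so WexJ is active.
Norleucine is absent, so HaxE is active.
With repressor WexJ bound, *zorG* is not transcribed.
→ *zorG* is OFF in A.
Condition B:
Citrulline is absent, so OrvF is inactive.
Fumarate is present, so WexJ is inactive.
Norleucine is present, so HaxE is inactive.
Required activator OrvF is absent, so *zorG* is not transcribed.
→ *zorG* is OFF in B.

neither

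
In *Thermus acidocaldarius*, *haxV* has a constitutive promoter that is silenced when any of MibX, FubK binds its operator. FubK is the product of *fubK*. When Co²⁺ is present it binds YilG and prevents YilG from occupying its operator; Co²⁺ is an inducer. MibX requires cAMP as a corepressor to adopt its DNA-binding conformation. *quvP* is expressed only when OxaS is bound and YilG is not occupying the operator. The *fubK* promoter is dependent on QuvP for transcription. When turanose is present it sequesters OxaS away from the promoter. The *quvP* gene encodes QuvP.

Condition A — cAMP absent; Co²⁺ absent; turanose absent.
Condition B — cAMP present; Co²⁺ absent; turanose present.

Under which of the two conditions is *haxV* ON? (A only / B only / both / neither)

A only

Condition A:
cAMP is absent, so MibX is inactive.
Co²⁺ is absent, so YilG is active.
Turanose is absent, so OxaS is active.
With repressor YilG bound, *quvP* is not transcribed.
So QuvP is not produced.
Required activator QuvP is absent, so *fubK* is not transcribed.
So FubK is not produced.
With no repressor bound, *haxV* is transcribed.
→ *haxV* is ON in A.
Condition B:
cAMP is present, so MibX is active.
Co²⁺ is absent, so YilG is active.
Turanose is present, so OxaS is inactive.
With repressor YilG bound, *quvP* is not transcribed.
So QuvP is not produced.
Required activator QuvP is absent, so *fubK* is not transcribed.
So FubK is not produced.
With repressor MibX bound, *haxV* is not transcribed.
→ *haxV* is OFF in B.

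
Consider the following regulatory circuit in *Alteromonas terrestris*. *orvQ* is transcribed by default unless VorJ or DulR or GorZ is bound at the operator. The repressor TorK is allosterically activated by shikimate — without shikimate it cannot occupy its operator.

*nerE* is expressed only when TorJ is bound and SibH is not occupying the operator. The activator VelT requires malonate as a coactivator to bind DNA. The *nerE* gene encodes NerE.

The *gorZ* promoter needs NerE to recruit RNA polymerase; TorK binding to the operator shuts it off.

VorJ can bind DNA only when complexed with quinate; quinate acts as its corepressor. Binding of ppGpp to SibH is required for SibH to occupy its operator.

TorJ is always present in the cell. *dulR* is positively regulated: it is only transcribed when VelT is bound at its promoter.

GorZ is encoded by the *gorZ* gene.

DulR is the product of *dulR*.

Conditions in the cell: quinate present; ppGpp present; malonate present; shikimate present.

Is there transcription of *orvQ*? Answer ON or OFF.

Quinate is present, so VorJ is active.
Malonate is present, so VelT is active.
No repressor is bound and VelT is active, so *dulR* is transcribed.
So DulR is produced and active.
ppGpp is present, so SibH is active.
TorJ is produced constitutively and is active.
With repressor SibH bound, *nerE* is not transcribed.
So NerE is not produced.
Shikimate is present, so TorK is active.
With repressor TorK bound, *gorZ* is not transcribed.
So GorZ is not produced.
With repressor VorJ bound, *orvQ* is not transcribed.

OFF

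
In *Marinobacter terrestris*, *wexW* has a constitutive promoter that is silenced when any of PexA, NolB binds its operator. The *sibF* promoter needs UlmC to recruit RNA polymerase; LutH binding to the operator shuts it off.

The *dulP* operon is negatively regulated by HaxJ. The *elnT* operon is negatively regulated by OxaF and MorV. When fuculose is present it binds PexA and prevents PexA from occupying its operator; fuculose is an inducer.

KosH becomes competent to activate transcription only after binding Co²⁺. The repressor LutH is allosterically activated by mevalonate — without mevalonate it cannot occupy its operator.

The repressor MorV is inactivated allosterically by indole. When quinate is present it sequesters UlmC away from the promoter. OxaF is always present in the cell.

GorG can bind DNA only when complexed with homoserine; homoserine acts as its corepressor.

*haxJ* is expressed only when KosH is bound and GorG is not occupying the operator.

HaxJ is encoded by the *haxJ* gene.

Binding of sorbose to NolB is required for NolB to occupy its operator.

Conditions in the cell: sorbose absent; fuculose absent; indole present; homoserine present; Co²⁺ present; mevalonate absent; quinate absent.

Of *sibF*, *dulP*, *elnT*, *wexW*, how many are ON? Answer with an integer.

Quinate is absent, so UlmC is active.
Mevalonate is absent, so LutH is inactive.
No repressor is bound and UlmC is active, so *sibF* is transcribed.
→ *sibF* is ON.
Homoserine is present, so GorG is active.
Co²⁺ is present, so KosH is active.
With repressor GorG bound, *haxJ* is not transcribed.
So HaxJ is not produced.
With no repressor bound, *dulP* is transcribed.
→ *dulP* is ON.
OxaF is produced constitutively and is active.
Indole is present, so MorV is inactive.
With repressor OxaF bound, *elnT* is not transcribed.
→ *elnT* is OFF.
Fuculose is absent, so PexA is active.
Sorbose is absent, so NolB is inactive.
With repressor PexA bound, *wexW* is not transcribed.
→ *wexW* is OFF.
2 of the 4 genes are transcribed.

2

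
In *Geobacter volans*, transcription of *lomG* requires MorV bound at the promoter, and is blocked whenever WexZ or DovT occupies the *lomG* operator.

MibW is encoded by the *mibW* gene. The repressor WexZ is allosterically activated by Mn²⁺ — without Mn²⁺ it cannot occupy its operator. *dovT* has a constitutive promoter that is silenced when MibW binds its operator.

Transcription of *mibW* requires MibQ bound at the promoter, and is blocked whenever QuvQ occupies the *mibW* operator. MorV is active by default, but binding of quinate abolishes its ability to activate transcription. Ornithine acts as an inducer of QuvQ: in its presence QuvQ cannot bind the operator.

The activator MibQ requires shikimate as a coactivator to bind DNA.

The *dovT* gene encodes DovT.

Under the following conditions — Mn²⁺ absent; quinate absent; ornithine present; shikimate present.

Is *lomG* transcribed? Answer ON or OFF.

Mn²⁺ is absent, so WexZ is inactive.
Shikimate is present, so MibQ is active.
Ornithine is present, so QuvQ is inactive.
No repressor is bound and MibQ is active, so *mibW* is transcribed.
So MibW is produced and active.
With repressor MibW bound, *dovT* is not transcribed.
So DovT is not produced.
Quinate is absent, so MorV is active.
No repressor is bound and MorV is active, so *lomG* is transcribed.

ON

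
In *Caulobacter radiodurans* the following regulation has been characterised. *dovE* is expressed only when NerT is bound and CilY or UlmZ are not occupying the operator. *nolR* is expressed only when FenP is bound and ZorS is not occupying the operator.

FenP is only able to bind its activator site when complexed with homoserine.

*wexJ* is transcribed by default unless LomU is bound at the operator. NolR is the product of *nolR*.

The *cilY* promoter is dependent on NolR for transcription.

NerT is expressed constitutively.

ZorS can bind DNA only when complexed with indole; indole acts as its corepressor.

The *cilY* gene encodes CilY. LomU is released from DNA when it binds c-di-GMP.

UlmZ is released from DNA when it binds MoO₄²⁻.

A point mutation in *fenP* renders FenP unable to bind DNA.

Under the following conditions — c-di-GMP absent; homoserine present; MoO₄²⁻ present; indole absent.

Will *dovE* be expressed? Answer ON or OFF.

ON

Indole is absent, so ZorS is inactive.
FenP is non-functional in this strain, so it has no effect.
Required activator FenP is absent, so *nolR* is not transcribed.
So NolR is not produced.
Required activator NolR is absent, so *cilY* is not transcribed.
So CilY is not produced.
MoO₄²⁻ is present, so UlmZ is inactive.
NerT is produced constitutively and is active.
No repressor is bound and NerT is active, so *dovE* is transcribed.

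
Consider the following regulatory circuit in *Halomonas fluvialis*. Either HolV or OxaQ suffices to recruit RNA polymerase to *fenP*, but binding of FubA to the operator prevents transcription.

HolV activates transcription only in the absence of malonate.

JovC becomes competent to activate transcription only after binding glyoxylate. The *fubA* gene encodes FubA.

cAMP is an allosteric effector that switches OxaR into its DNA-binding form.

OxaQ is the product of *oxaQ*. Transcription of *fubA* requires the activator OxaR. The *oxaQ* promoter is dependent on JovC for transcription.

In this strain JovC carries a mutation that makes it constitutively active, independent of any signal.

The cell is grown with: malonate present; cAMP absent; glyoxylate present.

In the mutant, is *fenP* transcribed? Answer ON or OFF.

ON

cAMP is absent, so OxaR is inactive.
Required activator OxaR is absent, so *fubA* is not transcribed.
So FubA is not produced.
Malonate is present, so HolV is inactive.
JovC is constitutively active in this strain.
No repressor is bound and JovC is active, so *oxaQ* is transcribed.
So OxaQ is produced and active.
Activator OxaQ is present, so *fenP* is transcribed.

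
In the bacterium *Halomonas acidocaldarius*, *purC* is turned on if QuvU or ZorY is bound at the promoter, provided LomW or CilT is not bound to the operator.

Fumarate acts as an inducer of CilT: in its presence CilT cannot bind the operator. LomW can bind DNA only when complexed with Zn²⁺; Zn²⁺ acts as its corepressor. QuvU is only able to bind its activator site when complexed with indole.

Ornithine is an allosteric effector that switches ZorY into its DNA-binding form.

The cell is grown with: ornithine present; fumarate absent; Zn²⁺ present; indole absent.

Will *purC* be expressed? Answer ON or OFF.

Zn²⁺ is present, so LomW is active.
Fumarate is absent, so CilT is active.
Indole is absent, so QuvU is inactive.
Ornithine is present, so ZorY is active.
With repressor LomW bound, *purC* is not transcribed.

OFF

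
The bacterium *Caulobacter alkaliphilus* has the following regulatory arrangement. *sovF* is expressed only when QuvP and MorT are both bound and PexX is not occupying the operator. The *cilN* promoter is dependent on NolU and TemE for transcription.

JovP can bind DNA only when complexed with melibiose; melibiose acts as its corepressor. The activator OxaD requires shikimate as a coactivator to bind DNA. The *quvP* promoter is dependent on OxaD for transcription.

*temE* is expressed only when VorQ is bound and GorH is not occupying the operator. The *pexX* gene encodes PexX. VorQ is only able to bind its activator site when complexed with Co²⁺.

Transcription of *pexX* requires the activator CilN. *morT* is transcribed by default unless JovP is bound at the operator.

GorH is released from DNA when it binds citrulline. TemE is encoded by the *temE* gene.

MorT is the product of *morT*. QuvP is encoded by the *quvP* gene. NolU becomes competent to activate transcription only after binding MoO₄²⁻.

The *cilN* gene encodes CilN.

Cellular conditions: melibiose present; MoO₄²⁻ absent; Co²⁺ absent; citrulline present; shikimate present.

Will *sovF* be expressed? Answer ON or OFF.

OFF

Shikimate is present, so OxaD is active.
No repressor is bound and OxaD is active, so *quvP* is transcribed.
So QuvP is produced and active.
Melibiose is present, so JovP is active.
With repressor JovP bound, *morT* is not transcribed.
So MorT is not produced.
MoO₄²⁻ is absent, so NolU is inactive.
Citrulline is present, so GorH is inactive.
Co²⁺ is absent, so VorQ is inactive.
Required activator VorQ is absent, so *temE* is not transcribed.
So TemE is not produced.
Required activator NolU is absent, so *cilN* is not transcribed.
So CilN is not produced.
Required activator CilN is absent, so *pexX* is not transcribed.
So PexX is not produced.
Required activator MorT is absent, so *sovF* is not transcribed.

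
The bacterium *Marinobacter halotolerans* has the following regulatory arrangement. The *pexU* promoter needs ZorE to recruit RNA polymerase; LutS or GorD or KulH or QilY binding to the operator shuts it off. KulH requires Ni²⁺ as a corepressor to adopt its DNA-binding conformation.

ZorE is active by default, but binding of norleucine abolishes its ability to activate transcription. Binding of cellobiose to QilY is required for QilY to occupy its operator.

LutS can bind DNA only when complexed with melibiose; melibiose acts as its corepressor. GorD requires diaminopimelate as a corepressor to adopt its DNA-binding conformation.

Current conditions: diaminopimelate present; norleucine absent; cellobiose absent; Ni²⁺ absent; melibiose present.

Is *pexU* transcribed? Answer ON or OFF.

OFF

Norleucine is absent, so ZorE is active.
Melibiose is present, so LutS is active.
Diaminopimelate is present, so GorD is active.
Ni²⁺ is absent, so KulH is inactive.
Cellobiose is absent, so QilY is inactive.
With repressor LutS bound, *pexU* is not transcribed.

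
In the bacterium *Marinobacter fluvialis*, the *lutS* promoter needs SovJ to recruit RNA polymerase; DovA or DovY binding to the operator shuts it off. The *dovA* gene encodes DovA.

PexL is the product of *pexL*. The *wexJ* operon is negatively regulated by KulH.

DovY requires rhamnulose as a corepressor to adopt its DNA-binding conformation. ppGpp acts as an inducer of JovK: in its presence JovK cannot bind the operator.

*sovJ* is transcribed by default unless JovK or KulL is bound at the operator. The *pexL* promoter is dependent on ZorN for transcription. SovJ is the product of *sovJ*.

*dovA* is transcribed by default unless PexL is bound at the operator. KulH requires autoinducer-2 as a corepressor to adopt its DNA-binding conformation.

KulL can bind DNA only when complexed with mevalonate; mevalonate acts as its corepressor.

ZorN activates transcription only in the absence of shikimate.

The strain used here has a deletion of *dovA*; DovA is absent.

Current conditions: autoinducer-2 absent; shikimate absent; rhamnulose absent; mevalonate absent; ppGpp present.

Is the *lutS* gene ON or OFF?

DovA is non-functional in this strain, so it has no effect.
Rhamnulose is absent, so DovY is inactive.
ppGpp is present, so JovK is inactive.
Mevalonate is absent, so KulL is inactive.
With no repressor bound, *sovJ* is transcribed.
So SovJ is produced and active.
No repressor is bound and SovJ is active, so *lutS* is transcribed.

ON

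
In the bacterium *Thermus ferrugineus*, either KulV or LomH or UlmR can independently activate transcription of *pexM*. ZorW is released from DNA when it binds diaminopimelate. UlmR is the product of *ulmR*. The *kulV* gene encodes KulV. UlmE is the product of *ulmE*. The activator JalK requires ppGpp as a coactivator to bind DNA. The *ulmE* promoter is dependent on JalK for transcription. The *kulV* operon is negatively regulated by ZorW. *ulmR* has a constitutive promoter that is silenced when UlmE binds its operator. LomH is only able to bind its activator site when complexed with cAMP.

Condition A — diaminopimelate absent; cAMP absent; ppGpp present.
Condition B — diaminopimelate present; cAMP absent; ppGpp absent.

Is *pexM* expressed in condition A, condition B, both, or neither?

B only

Condition A:
Diaminopimelate is absent, so ZorW is active.
With repressor ZorW bound, *kulV* is not transcribed.
So KulV is not produced.
cAMP is absent, so LomH is inactive.
ppGpp is present, so JalK is active.
No repressor is bound and JalK is active, so *ulmE* is transcribed.
So UlmE is produced and active.
With repressor UlmE bound, *ulmR* is not transcribed.
So UlmR is not produced.
No activator is available at the *pexM* promoter, so *pexM* is not transcribed.
→ *pexM* is OFF in A.
Condition B:
Diaminopimelate is present, so ZorW is inactive.
With no repressor bound, *kulV* is transcribed.
So KulV is produced and active.
cAMP is absent, so LomH is inactive.
ppGpp is absent, so JalK is inactive.
Required activator JalK is absent, so *ulmE* is not transcribed.
So UlmE is not produced.
With no repressor bound, *ulmR* is transcribed.
So UlmR is produced and active.
Activator KulV is present, so *pexM* is transcribed.
→ *pexM* is ON in B.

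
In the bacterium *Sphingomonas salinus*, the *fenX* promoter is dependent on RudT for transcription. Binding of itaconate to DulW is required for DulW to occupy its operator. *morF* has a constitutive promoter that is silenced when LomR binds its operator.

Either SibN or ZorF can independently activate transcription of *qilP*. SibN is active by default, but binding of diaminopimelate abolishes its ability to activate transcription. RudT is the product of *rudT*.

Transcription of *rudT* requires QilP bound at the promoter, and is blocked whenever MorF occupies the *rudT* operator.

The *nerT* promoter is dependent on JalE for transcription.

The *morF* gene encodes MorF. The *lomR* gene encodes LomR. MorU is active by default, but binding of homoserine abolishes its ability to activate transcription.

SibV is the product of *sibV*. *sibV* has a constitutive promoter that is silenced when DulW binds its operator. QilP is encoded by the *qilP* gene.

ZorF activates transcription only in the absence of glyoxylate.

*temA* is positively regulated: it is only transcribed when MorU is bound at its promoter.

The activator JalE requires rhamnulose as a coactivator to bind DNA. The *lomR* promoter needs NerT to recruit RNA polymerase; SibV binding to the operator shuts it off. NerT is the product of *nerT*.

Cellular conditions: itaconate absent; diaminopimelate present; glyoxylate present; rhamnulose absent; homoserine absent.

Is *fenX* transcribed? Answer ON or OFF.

OFF

Itaconate is absent, so DulW is inactive.
With no repressor bound, *sibV* is transcribed.
So SibV is produced and active.
Rhamnulose is absent, so JalE is inactive.
Required activator JalE is absent, so *nerT* is not transcribed.
So NerT is not produced.
With repressor SibV bound, *lomR* is not transcribed.
So LomR is not produced.
With no repressor bound, *morF* is transcribed.
So MorF is produced and active.
Diaminopimelate is present, so SibN is inactive.
Glyoxylate is present, so ZorF is inactive.
No activator is available at the *qilP* promoter, so *qilP* is not transcribed.
So QilP is not produced.
With repressor MorF bound, *rudT* is not transcribed.
So RudT is not produced.
Required activator RudT is absent, so *fenX* is not transcribed.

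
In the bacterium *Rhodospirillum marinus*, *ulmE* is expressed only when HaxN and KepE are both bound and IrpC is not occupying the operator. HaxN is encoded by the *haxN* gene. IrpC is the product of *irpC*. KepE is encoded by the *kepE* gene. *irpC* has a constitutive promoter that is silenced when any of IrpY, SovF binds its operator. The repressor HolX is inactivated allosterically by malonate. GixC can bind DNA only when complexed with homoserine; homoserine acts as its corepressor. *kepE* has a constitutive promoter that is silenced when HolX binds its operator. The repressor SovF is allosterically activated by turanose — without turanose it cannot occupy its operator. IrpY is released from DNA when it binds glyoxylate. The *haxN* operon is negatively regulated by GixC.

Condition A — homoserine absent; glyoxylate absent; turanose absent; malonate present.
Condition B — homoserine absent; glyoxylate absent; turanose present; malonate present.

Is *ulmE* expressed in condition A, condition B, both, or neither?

Condition A:
Homoserine is absent, so GixC is inactive.
With no repressor bound, *haxN* is transcribed.
So HaxN is produced and active.
Glyoxylate is absent, so IrpY is active.
Turanose is absent, so SovF is inactive.
With repressor IrpY bound, *irpC* is not transcribed.
So IrpC is not produced.
Malonate is present, so HolX is inactive.
With no repressor bound, *kepE* is transcribed.
So KepE is produced and active.
No repressor is bound and HaxN and KepE are active, so *ulmE* is transcribed.
→ *ulmE* is ON in A.
Condition B:
Homoserine is absent, so GixC is inactive.
With no repressor bound, *haxN* is transcribed.
So HaxN is produced and active.
Glyoxylate is absent, so IrpY is active.
Turanose is present, so SovF is active.
With repressor IrpY bound, *irpC* is not transcribed.
So IrpC is not produced.
Malonate is present, so HolX is inactive.
With no repressor bound, *kepE* is transcribed.
So KepE is produced and active.
No repressor is bound and HaxN and KepE are active, so *ulmE* is transcribed.
→ *ulmE* is ON in B.

both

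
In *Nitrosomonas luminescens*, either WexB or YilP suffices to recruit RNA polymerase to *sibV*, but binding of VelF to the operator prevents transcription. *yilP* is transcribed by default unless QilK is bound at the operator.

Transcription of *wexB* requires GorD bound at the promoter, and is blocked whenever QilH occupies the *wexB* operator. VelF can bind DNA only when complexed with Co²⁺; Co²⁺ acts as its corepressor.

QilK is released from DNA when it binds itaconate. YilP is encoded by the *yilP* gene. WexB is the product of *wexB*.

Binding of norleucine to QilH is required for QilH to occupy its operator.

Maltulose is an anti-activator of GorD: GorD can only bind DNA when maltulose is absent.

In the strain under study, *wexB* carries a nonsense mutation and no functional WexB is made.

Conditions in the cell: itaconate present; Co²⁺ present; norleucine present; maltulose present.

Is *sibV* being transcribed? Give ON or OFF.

OFF

WexB is non-functional in this strain, so it has no effect.
Co²⁺ is present, so VelF is active.
Itaconate is present, so QilK is inactive.
With no repressor bound, *yilP* is transcribed.
So YilP is produced and active.
With repressor VelF bound, *sibV* is not transcribed.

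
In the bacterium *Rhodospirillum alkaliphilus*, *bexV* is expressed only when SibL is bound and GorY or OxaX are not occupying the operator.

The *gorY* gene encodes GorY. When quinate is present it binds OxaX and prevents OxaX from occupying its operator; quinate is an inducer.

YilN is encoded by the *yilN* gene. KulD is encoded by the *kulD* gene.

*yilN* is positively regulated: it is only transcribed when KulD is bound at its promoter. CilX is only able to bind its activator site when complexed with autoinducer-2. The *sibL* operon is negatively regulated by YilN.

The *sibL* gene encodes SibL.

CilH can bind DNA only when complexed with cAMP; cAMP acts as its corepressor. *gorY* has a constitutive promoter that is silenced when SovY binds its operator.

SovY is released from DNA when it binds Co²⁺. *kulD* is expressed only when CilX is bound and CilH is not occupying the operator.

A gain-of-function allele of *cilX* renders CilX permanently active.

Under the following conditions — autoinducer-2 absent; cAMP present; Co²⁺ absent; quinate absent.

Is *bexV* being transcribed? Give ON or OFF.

Co²⁺ is absent, so SovY is active.
With repressor SovY bound, *gorY* is not transcribed.
So GorY is not produced.
CilX is constitutively active in this strain.
cAMP is present, so CilH is active.
With repressor CilH bound, *kulD* is not transcribed.
So KulD is not produced.
Required activator KulD is absent, so *yilN* is not transcribed.
So YilN is not produced.
With no repressor bound, *sibL* is transcribed.
So SibL is produced and active.
Quinate is absent, so OxaX is active.
With repressor OxaX bound, *bexV* is not transcribed.

OFF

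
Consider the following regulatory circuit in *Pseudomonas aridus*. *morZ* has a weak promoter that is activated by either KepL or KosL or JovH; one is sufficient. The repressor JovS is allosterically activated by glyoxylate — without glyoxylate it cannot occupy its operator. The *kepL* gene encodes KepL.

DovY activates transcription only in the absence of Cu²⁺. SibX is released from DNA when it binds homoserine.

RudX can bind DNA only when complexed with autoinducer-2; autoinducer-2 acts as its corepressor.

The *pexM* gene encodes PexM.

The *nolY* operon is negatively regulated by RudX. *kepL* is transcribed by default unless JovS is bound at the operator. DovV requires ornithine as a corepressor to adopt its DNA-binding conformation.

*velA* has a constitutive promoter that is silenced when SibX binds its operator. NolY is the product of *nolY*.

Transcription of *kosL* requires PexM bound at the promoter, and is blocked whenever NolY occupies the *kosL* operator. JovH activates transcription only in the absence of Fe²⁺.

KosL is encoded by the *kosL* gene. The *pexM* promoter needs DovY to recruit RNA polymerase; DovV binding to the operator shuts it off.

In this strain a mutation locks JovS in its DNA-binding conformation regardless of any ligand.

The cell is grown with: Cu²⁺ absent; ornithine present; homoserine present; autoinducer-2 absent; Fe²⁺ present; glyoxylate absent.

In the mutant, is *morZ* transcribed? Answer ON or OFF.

OFF

JovS is constitutively active in this strain.
With repressor JovS bound, *kepL* is not transcribed.
So KepL is not produced.
Ornithine is present, so DovV is active.
Cu²⁺ is absent, so DovY is active.
With repressor DovV bound, *pexM* is not transcribed.
So PexM is not produced.
Autoinducer-2 is absent, so RudX is inactive.
With no repressor bound, *nolY* is transcribed.
So NolY is produced and active.
With repressor NolY bound, *kosL* is not transcribed.
So KosL is not produced.
Fe²⁺ is present, so JovH is inactive.
No activator is available at the *morZ* promoter, so *morZ* is not transcribed.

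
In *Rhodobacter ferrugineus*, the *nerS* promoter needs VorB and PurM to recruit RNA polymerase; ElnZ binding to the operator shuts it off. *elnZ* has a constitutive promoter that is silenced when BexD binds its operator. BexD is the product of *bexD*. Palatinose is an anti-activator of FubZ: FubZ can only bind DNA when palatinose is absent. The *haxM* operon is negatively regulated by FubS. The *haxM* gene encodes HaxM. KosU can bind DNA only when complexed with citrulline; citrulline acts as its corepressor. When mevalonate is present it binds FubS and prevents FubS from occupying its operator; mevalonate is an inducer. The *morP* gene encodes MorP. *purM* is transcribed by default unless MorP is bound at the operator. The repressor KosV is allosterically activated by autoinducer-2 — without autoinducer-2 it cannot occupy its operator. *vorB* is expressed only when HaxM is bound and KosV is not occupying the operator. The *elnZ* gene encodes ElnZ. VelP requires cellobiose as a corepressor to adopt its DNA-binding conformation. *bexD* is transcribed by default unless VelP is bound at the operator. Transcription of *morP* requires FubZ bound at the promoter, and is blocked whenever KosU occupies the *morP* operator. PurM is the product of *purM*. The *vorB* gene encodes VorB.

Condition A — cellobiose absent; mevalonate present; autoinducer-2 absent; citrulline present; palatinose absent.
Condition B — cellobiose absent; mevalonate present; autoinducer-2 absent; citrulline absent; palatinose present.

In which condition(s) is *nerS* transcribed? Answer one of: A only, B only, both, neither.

Condition A:
Cellobiose is absent, so VelP is inactive.
With no repressor bound, *bexD* is transcribed.
So BexD is produced and active.
With repressor BexD bound, *elnZ* is not transcribed.
So ElnZ is not produced.
Mevalonate is present, so FubS is inactive.
With no repressor bound, *haxM* is transcribed.
So HaxM is produced and active.
Autoinducer-2 is absent, so KosV is inactive.
No repressor is bound and HaxM is active, so *vorB* is transcribed.
So VorB is produced and active.
Citrulline is present, so KosU is active.
Palatinose is absent, so FubZ is active.
With repressor KosU bound, *morP* is not transcribed.
So MorP is not produced.
With no repressor bound, *purM* is transcribed.
So PurM is produced and active.
No repressor is bound and VorB and PurM are active, so *nerS* is transcribed.
→ *nerS* is ON in A.
Condition B:
Cellobiose is absent, so VelP is inactive.
With no repressor bound, *bexD* is transcribed.
So BexD is produced and active.
With repressor BexD bound, *elnZ* is not transcribed.
So ElnZ is not produced.
Mevalonate is present, so FubS is inactive.
With no repressor bound, *haxM* is transcribed.
So HaxM is produced and active.
Autoinducer-2 is absent, so KosV is inactive.
No repressor is bound and HaxM is active, so *vorB* is transcribed.
So VorB is produced and active.
Citrulline is absent, so KosU is inactive.
Palatinose is present, so FubZ is inactive.
Required activator FubZ is absent, so *morP* is not transcribed.
So MorP is not produced.
With no repressor bound, *purM* is transcribed.
So PurM is produced and active.
No repressor is bound and VorB and PurM are active, so *nerS* is transcribed.
→ *nerS* is ON in B.

both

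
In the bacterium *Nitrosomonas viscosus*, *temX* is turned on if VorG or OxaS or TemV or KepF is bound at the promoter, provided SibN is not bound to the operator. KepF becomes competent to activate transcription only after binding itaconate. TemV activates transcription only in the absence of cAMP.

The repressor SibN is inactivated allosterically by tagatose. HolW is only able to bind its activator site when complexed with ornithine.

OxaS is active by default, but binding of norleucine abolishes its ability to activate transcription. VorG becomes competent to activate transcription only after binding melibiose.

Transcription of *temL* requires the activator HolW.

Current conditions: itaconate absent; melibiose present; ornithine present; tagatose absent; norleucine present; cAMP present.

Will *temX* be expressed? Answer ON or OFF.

Melibiose is present, so VorG is active.
Norleucine is present, so OxaS is inactive.
cAMP is present, so TemV is inactive.
Tagatose is absent, so SibN is active.
Itaconate is absent, so KepF is inactive.
With repressor SibN bound, *temX* is not transcribed.

OFF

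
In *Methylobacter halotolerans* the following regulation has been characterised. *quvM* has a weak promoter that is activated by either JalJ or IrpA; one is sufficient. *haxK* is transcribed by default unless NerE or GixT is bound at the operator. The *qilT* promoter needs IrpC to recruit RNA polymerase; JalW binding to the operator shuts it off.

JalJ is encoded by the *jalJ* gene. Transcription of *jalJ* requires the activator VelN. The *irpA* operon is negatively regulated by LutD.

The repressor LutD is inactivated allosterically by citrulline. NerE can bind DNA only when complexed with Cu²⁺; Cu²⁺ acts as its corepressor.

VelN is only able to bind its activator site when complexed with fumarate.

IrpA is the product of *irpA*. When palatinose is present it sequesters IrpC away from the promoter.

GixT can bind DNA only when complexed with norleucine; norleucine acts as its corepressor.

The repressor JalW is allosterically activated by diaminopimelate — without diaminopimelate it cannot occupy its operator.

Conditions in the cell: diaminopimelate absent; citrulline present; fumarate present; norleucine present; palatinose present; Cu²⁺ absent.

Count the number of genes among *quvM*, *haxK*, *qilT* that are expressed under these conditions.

1

Fumarate is present, so VelN is active.
No repressor is bound and VelN is active, so *jalJ* is transcribed.
So JalJ is produced and active.
Citrulline is present, so LutD is inactive.
With no repressor bound, *irpA* is transcribed.
So IrpA is produced and active.
Activator JalJ is present, so *quvM* is transcribed.
→ *quvM* is ON.
Cu²⁺ is absent, so NerE is inactive.
Norleucine is present, so GixT is active.
With repressor GixT bound, *haxK* is not transcribed.
→ *haxK* is OFF.
Palatinose is present, so IrpC is inactive.
Diaminopimelate is absent, so JalW is inactive.
Required activator IrpC is absent, so *qilT* is not transcribed.
→ *qilT* is OFF.
1 of the 3 genes is transcribed.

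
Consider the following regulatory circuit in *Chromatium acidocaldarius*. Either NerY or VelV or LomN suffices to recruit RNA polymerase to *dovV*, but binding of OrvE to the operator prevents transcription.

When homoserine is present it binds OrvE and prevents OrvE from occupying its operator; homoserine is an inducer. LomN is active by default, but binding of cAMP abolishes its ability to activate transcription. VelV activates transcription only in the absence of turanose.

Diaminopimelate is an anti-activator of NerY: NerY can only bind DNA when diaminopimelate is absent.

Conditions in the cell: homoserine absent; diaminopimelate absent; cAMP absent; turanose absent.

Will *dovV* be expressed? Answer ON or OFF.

OFF

Diaminopimelate is absent, so NerY is active.
Turanose is absent, so VelV is active.
Homoserine is absent, so OrvE is active.
cAMP is absent, so LomN is active.
With repressor OrvE bound, *dovV* is not transcribed.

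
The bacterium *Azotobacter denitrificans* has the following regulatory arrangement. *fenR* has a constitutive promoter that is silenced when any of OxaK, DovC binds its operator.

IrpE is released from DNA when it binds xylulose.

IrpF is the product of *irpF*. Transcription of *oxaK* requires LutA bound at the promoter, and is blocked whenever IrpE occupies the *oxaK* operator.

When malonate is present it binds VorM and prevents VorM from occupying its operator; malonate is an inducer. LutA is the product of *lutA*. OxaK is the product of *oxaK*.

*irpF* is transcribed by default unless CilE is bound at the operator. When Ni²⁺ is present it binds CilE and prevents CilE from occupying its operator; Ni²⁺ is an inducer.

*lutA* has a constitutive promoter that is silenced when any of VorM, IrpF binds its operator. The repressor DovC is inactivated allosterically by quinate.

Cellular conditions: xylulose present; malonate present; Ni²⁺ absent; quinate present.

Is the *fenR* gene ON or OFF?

OFF

Xylulose is present, so IrpE is inactive.
Malonate is present, so VorM is inactive.
Ni²⁺ is absent, so CilE is active.
With repressor CilE bound, *irpF* is not transcribed.
So IrpF is not produced.
With no repressor bound, *lutA* is transcribed.
So LutA is produced and active.
No repressor is bound and LutA is active, so *oxaK* is transcribed.
So OxaK is produced and active.
Quinate is present, so DovC is inactive.
With repressor OxaK bound, *fenR* is not transcribed.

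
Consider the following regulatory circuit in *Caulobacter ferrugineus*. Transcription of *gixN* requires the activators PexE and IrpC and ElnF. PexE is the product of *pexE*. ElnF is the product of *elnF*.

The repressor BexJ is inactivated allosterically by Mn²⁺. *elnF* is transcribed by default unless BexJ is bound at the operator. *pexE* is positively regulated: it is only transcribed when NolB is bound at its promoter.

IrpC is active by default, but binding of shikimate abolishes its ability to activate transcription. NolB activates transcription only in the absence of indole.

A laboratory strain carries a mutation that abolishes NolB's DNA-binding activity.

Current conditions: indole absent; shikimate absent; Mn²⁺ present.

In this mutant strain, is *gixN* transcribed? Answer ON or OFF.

NolB is non-functional in this strain, so it has no effect.
Required activator NolB is absent, so *pexE* is not transcribed.
So PexE is not produced.
Shikimate is absent, so IrpC is active.
Mn²⁺ is present, so BexJ is inactive.
With no repressor bound, *elnF* is transcribed.
So ElnF is produced and active.
Required activator PexE is absent, so *gixN* is not transcribed.

OFF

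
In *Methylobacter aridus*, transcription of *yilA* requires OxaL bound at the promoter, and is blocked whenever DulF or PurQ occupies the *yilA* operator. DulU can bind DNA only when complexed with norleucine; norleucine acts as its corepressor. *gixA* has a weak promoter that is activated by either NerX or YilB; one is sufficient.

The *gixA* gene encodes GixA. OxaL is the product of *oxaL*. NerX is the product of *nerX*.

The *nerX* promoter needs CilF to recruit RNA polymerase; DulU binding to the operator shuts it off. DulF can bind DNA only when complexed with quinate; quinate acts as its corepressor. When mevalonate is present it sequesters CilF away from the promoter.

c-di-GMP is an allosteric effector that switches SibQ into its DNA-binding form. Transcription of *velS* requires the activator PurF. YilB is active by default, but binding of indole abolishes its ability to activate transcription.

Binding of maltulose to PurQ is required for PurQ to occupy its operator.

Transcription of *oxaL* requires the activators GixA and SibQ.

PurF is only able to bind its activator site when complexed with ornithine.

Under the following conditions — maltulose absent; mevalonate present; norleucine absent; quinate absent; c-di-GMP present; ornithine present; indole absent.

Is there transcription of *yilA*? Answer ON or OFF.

ON

Mevalonate is present, so CilF is inactive.
Norleucine is absent, so DulU is inactive.
Required activator CilF is absent, so *nerX* is not transcribed.
So NerX is not produced.
Indole is absent, so YilB is active.
Activator YilB is present, so *gixA* is transcribed.
So GixA is produced and active.
c-di-GMP is present, so SibQ is active.
No repressor is bound and GixA and SibQ are active, so *oxaL* is transcribed.
So OxaL is produced and active.
Quinate is absent, so DulF is inactive.
Maltulose is absent, so PurQ is inactive.
No repressor is bound and OxaL is active, so *yilA* is transcribed.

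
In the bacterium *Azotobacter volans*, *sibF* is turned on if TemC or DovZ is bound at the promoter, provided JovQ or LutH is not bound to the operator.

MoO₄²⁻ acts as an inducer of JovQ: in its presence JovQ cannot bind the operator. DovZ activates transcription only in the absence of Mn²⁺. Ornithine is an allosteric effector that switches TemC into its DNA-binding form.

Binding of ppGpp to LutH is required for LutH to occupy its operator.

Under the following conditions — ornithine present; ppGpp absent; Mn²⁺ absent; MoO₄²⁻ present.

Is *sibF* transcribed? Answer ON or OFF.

Ornithine is present, so TemC is active.
MoO₄²⁻ is present, so JovQ is inactive.
Mn²⁺ is absent, so DovZ is active.
ppGpp is absent, so LutH is inactive.
Activator TemC is present, so *sibF* is transcribed.

ON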